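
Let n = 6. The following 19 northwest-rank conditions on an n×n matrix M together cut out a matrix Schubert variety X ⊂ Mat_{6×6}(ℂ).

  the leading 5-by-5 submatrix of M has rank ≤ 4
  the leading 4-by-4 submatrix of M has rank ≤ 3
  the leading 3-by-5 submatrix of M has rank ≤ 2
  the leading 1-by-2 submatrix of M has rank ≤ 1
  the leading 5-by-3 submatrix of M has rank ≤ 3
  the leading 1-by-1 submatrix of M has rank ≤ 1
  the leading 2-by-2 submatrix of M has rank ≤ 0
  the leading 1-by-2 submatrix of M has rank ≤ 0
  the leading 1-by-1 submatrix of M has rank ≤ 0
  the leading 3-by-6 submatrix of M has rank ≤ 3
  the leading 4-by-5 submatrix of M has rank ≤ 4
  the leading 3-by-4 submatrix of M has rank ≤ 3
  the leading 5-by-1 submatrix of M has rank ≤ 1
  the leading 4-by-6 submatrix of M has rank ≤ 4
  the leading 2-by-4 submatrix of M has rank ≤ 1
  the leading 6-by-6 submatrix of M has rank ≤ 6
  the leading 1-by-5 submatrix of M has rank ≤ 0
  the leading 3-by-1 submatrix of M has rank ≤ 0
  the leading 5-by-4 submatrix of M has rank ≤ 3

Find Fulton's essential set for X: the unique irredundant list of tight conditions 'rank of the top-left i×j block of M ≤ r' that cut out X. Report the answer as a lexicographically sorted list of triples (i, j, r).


The tightest implied rank at each (i,j), from the 19 conditions:

  R[1]: 0 0 0 0 0 1
  R[2]: 0 0 1 1 1 2
  R[3]: 0 1 2 2 2 3
  R[4]: 1 2 3 3 3 4
  R[5]: 1 2 3 3 4 5
  R[6]: 1 2 3 4 5 6

reading off 1-entries of Δ²R: w = (6, 3, 2, 1, 5, 4).

Rothe diagram D(w) (9 cells), 4 SE-corners (essential conditions):

[(1, 5, 0), (2, 2, 0), (3, 1, 0), (5, 4, 3)]


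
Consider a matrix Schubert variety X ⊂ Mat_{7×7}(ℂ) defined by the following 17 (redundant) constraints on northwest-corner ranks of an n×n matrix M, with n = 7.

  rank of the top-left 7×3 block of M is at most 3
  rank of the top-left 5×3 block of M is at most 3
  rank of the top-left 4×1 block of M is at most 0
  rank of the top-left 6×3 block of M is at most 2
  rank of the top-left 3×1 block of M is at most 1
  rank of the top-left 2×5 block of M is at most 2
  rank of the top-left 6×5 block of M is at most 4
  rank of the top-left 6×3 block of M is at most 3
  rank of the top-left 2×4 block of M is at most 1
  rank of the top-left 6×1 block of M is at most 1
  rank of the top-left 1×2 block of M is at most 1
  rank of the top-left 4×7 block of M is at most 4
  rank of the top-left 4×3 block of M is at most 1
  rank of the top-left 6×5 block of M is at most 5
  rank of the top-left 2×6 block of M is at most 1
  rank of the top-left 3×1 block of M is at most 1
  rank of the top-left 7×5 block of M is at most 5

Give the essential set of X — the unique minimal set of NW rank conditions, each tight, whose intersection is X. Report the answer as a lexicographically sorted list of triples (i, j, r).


Reconstructing r_w from the 17 given conditions:

  0 | 1 | 1 | 1 | 1 | 1 | 1
  0 | 1 | 1 | 1 | 1 | 1 | 2
  0 | 1 | 1 | 2 | 2 | 2 | 3
  0 | 1 | 1 | 2 | 3 | 3 | 4
  1 | 2 | 2 | 3 | 4 | 4 | 5
  1 | 2 | 2 | 3 | 4 | 5 | 6
  1 | 2 | 3 | 4 | 5 | 6 | 7

the unique w with this rank table is (2, 7, 4, 5, 1, 6, 3).

Rothe diagram D(w) (11 cells), 4 SE-corners (essential conditions):

[(2, 6, 1), (4, 1, 0), (4, 3, 1), (6, 3, 2)]


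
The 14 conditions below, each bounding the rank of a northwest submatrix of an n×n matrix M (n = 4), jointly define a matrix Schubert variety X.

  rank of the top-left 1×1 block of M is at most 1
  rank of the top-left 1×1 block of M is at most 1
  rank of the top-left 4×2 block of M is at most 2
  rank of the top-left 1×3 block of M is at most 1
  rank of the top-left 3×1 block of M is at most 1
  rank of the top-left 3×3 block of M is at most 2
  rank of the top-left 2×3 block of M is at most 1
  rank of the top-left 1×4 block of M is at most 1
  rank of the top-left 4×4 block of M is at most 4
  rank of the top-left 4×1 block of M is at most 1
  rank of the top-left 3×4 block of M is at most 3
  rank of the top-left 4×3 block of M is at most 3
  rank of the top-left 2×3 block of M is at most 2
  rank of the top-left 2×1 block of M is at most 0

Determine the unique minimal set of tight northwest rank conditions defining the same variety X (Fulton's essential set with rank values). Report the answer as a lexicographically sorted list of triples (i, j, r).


Recovering R(i,j) via the rank-extension bound from the 14 conditions:

  i=1: 0, 1, 1, 1
  i=2: 0, 1, 1, 2
  i=3: 1, 2, 2, 3
  i=4: 1, 2, 3, 4

second differences of R give the permutation w = (2, 4, 1, 3).

Rothe diagram D(w) (3 cells), 2 SE-corners (essential conditions):

[(2, 1, 0), (2, 3, 1)]


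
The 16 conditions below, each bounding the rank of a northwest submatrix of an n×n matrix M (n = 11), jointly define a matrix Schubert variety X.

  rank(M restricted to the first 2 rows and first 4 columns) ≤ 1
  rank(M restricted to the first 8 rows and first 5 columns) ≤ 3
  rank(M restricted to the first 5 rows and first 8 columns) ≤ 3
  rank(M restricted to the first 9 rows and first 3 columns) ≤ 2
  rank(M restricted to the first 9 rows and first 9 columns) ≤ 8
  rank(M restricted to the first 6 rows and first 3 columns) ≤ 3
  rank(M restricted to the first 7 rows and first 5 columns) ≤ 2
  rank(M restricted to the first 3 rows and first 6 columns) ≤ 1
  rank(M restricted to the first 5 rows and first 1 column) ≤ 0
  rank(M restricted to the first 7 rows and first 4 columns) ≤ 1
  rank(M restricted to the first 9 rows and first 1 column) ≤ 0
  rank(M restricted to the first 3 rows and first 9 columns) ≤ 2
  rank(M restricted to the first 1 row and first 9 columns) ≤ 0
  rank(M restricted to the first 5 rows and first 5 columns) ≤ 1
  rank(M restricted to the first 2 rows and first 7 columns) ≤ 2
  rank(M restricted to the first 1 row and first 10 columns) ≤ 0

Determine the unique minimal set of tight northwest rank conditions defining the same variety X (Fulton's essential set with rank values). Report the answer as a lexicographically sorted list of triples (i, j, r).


Propagating the 16 rank bounds to every northwest block:

  i=1: 0, 0, 0, 0, 0, 0, 0, 0, 0, 0, 1
  i=2: 0, 1, 1, 1, 1, 1, 1, 1, 1, 1, 2
  i=3: 0, 1, 1, 1, 1, 1, 2, 2, 2, 2, 3
  i=4: 0, 1, 1, 1, 1, 2, 3, 3, 3, 3, 4
  i=5: 0, 1, 1, 1, 1, 2, 3, 3, 4, 4, 5
  i=6: 0, 1, 1, 1, 2, 3, 4, 4, 5, 5, 6
  i=7: 0, 1, 1, 1, 2, 3, 4, 5, 6, 6, 7
  i=8: 0, 1, 2, 2, 3, 4, 5, 6, 7, 7, 8
  i=9: 0, 1, 2, 3, 4, 5, 6, 7, 8, 8, 9
  i=10: 1, 2, 3, 4, 5, 6, 7, 8, 9, 9, 10
  i=11: 1, 2, 3, 4, 5, 6, 7, 8, 9, 10, 11

reading off 1-entries of Δ²R: w = (11, 2, 7, 6, 9, 5, 8, 3, 4, 1, 10).

Rothe diagram D(w) (33 cells), 6 SE-corners (essential conditions):

[(1, 10, 0), (3, 6, 1), (5, 5, 1), (5, 8, 3), (7, 4, 1), (9, 1, 0)]


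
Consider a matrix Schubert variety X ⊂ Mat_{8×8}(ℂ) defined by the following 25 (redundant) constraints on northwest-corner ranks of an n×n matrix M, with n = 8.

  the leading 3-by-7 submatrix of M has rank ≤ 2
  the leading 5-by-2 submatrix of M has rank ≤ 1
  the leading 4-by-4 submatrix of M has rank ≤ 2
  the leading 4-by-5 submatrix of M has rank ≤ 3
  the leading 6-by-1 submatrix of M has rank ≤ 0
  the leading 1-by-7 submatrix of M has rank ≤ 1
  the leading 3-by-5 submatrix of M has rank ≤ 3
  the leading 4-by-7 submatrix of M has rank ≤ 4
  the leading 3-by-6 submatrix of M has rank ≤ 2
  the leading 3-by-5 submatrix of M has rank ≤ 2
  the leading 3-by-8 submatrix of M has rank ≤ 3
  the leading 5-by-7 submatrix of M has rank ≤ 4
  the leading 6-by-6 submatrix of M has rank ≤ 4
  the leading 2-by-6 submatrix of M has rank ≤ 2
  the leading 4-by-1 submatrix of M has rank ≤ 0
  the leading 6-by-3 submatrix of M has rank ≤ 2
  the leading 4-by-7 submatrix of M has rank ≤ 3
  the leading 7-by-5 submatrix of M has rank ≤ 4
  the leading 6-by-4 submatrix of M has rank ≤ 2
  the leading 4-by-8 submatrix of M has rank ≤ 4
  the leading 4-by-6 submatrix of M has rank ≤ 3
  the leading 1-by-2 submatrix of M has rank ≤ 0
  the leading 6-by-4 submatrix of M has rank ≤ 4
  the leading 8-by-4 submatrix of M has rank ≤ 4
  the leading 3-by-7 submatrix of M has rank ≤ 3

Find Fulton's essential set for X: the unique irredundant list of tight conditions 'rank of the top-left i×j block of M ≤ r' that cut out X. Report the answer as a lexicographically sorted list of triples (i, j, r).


Rank table r_w(8×8) implied by the 25 constraints:

  i=1: 0  0  1  1  1  1  1  1
  i=2: 0  1  2  2  2  2  2  2
  i=3: 0  1  2  2  2  2  2  3
  i=4: 0  1  2  2  3  3  3  4
  i=5: 0  1  2  2  3  4  4  5
  i=6: 0  1  2  2  3  4  5  6
  i=7: 1  2  3  3  4  5  6  7
  i=8: 1  2  3  4  5  6  7  8

the unique w with this rank table is (3, 2, 8, 5, 6, 7, 1, 4).

4 SE-corners of the 14-cell Rothe diagram give Ess(w):

[(1, 2, 0), (3, 7, 2), (6, 1, 0), (6, 4, 2)]


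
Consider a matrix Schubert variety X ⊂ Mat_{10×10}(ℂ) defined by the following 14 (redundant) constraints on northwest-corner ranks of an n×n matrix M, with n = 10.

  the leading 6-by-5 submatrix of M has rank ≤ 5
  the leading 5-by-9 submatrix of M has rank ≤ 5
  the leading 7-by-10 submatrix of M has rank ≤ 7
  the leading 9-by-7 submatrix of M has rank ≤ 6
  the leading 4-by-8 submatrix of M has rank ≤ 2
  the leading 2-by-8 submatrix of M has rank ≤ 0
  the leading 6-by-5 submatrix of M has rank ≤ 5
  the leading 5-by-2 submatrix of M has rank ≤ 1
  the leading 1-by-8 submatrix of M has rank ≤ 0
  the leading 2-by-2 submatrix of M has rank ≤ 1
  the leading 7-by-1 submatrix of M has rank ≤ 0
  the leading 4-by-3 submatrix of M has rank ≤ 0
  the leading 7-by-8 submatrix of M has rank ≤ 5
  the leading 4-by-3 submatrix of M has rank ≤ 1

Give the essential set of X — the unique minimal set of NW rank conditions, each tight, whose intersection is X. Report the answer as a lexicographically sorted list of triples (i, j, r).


Computing R[i][j] = min implied NW-rank bound (n=10, 14 conditions):

  i=1: 0  0  0  0  0  0  0  0  1  1
  i=2: 0  0  0  0  0  0  0  0  1  2
  i=3: 0  0  0  1  1  1  1  1  2  3
  i=4: 0  0  0  1  2  2  2  2  3  4
  i=5: 0  1  1  2  3  3  3  3  4  5
  i=6: 0  1  2  3  4  4  4  4  5  6
  i=7: 0  1  2  3  4  5  5  5  6  7
  i=8: 1  2  3  4  5  6  6  6  7  8
  i=9: 1  2  3  4  5  6  6  7  8  9
  i=10: 1  2  3  4  5  6  7  8  9  10

reading off 1-entries of Δ²R: w = (9, 10, 4, 5, 2, 3, 6, 1, 8, 7).

|D(w)|=26, |Ess(w)|=4:

[(2, 8, 0), (4, 3, 0), (7, 1, 0), (9, 7, 6)]


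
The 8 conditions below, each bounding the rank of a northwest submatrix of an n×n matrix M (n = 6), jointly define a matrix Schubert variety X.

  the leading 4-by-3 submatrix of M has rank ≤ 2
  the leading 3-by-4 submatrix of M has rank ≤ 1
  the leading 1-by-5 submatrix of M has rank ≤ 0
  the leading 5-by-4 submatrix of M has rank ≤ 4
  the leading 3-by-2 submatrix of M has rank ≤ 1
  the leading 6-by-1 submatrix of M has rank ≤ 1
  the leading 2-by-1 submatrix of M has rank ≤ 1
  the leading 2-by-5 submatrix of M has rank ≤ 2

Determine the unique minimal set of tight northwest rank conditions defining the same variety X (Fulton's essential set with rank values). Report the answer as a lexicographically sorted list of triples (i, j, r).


Rank table r_w(6×6) implied by the 8 constraints:

  R[1]: 0  0  0  0  0  1
  R[2]: 1  1  1  1  1  2
  R[3]: 1  1  1  1  2  3
  R[4]: 1  2  2  2  3  4
  R[5]: 1  2  3  3  4  5
  R[6]: 1  2  3  4  5  6

hence w(1..6) = (6, 1, 5, 2, 3, 4).

|D(w)|=8, |Ess(w)|=2:

[(1, 5, 0), (3, 4, 1)]


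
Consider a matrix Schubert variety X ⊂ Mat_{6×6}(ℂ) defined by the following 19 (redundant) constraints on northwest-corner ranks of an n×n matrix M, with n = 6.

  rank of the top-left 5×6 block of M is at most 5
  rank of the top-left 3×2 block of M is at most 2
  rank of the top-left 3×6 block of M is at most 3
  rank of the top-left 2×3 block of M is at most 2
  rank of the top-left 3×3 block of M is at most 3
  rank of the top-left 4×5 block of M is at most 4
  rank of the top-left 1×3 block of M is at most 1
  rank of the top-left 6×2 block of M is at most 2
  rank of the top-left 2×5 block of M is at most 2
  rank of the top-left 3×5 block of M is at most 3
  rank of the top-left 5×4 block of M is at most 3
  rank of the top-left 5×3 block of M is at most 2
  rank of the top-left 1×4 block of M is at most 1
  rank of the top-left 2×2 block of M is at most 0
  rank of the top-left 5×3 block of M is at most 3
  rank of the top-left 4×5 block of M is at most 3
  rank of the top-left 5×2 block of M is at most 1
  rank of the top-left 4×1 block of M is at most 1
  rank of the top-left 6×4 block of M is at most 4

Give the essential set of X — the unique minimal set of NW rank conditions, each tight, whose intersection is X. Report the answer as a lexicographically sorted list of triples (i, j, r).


Propagating the 19 rank bounds to every northwest block:

  R[1]: 0 0 1 1 1 1
  R[2]: 0 0 1 2 2 2
  R[3]: 1 1 2 3 3 3
  R[4]: 1 1 2 3 3 4
  R[5]: 1 1 2 3 4 5
  R[6]: 1 2 3 4 5 6

so w = (3, 4, 1, 6, 5, 2).

ℓ(w)=7; the 3 essential cells (i,j,r):

[(2, 2, 0), (4, 5, 3), (5, 2, 1)]


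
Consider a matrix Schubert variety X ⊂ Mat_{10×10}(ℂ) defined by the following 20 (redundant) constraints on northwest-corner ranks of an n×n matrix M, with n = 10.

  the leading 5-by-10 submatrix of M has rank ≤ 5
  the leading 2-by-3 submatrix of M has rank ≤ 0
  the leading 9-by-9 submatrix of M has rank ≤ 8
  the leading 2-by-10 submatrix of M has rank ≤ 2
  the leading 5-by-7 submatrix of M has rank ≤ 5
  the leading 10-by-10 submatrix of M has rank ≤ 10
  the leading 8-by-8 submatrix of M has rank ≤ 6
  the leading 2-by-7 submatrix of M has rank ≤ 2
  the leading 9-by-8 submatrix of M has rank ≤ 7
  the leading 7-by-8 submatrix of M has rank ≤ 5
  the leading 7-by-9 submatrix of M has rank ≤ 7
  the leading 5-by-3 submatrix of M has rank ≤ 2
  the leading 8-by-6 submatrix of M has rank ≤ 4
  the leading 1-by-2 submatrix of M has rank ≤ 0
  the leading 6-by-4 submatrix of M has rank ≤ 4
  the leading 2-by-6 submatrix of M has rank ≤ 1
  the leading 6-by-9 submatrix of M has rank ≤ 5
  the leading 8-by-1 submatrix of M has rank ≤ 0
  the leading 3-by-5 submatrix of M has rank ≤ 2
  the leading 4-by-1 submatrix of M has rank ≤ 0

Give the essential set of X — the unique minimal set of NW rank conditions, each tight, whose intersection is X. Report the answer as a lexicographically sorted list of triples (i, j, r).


Reconstructing r_w from the 20 given conditions:

  i=1: 0 0 0 1 1 1 1 1 1 1
  i=2: 0 0 0 1 1 1 2 2 2 2
  i=3: 0 1 1 2 2 2 3 3 3 3
  i=4: 0 1 2 3 3 3 4 4 4 4
  i=5: 0 1 2 3 4 4 5 5 5 5
  i=6: 0 1 2 3 4 4 5 5 5 6
  i=7: 0 1 2 3 4 4 5 5 6 7
  i=8: 0 1 2 3 4 4 5 6 7 8
  i=9: 1 2 3 4 5 5 6 7 8 9
  i=10: 1 2 3 4 5 6 7 8 9 10

giving w = (4, 7, 2, 3, 5, 10, 9, 8, 1, 6) via Δ²R.

D(w) has 20 cells with 6 SE-corners; essential set:

[(2, 3, 0), (2, 6, 1), (6, 9, 5), (7, 8, 5), (8, 1, 0), (8, 6, 4)]


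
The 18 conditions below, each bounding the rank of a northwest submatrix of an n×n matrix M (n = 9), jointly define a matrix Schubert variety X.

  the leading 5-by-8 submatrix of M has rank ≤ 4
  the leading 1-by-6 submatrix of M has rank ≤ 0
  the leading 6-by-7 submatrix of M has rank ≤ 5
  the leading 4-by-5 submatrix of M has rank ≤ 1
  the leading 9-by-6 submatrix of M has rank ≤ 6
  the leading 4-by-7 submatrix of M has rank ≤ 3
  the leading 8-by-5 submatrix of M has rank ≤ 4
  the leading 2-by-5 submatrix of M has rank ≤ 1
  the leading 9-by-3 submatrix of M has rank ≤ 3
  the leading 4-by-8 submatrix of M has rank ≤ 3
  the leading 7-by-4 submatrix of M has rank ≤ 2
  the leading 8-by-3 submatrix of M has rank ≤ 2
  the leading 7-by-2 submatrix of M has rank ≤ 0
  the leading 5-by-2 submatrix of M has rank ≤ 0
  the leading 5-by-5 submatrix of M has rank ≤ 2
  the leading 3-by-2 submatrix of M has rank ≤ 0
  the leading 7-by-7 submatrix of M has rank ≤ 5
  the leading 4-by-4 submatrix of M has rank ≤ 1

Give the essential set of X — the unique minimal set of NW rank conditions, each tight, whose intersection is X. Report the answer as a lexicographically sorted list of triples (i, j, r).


Reconstructing r_w from the 18 given conditions:

  i=1: 0  0  0  0  0  0  1  1  1
  i=2: 0  0  1  1  1  1  2  2  2
  i=3: 0  0  1  1  1  2  3  3  3
  i=4: 0  0  1  1  1  2  3  3  4
  i=5: 0  0  1  2  2  3  4  4  5
  i=6: 0  0  1  2  3  4  5  5  6
  i=7: 0  0  1  2  3  4  5  6  7
  i=8: 1  1  2  3  4  5  6  7  8
  i=9: 1  2  3  4  5  6  7  8  9

hence w(1..9) = (7, 3, 6, 9, 4, 5, 8, 1, 2).

|D(w)|=23, |Ess(w)|=4:

[(1, 6, 0), (4, 5, 1), (4, 8, 3), (7, 2, 0)]


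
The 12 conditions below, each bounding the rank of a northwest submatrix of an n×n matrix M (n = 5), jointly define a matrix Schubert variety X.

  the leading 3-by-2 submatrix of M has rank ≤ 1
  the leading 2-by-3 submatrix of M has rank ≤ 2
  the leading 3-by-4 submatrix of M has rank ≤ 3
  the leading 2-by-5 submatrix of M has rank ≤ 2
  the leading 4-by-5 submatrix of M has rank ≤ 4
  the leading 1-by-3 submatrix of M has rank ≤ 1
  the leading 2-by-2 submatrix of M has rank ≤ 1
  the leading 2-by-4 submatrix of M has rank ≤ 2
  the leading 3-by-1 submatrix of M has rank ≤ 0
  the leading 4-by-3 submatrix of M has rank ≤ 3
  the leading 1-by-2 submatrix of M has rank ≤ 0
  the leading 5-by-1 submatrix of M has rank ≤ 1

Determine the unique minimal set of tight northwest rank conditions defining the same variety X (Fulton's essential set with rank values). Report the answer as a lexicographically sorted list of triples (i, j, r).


Rank table r_w(5×5) implied by the 12 constraints:

  row 1: 0 0 1 1 1
  row 2: 0 1 2 2 2
  row 3: 0 1 2 3 3
  row 4: 1 2 3 4 4
  row 5: 1 2 3 4 5

second differences of R give the permutation w = (3, 2, 4, 1, 5).

2 SE-corners of the 4-cell Rothe diagram give Ess(w):

[(1, 2, 0), (3, 1, 0)]


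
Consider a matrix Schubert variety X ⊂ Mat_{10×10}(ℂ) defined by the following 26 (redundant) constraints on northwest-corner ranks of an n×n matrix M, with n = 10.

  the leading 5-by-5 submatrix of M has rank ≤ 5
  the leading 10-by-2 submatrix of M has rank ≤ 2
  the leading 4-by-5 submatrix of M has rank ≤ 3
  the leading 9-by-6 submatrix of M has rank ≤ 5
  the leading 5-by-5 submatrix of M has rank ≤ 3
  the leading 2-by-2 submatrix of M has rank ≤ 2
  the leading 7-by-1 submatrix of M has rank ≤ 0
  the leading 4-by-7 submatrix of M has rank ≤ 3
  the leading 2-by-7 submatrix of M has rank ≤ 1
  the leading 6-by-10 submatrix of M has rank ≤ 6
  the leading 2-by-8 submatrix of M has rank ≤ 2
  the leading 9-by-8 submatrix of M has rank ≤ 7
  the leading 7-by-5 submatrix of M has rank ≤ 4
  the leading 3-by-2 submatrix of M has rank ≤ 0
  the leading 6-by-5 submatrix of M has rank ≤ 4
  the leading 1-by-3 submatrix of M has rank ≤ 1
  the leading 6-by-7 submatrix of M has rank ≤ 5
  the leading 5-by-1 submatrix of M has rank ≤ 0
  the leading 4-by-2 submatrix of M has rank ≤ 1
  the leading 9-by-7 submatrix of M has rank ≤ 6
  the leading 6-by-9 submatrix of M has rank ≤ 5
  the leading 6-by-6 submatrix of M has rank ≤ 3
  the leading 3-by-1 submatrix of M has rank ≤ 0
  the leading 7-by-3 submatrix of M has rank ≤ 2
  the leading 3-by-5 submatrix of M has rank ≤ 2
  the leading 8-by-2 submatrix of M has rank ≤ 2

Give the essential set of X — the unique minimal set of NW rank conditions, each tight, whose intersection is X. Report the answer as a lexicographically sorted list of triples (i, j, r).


Computing R[i][j] = min implied NW-rank bound (n=10, 26 conditions):

  R[1]: 0, 0, 1, 1, 1, 1, 1, 1, 1, 1
  R[2]: 0, 0, 1, 1, 1, 1, 1, 2, 2, 2
  R[3]: 0, 0, 1, 2, 2, 2, 2, 3, 3, 3
  R[4]: 0, 1, 2, 3, 3, 3, 3, 4, 4, 4
  R[5]: 0, 1, 2, 3, 3, 3, 4, 5, 5, 5
  R[6]: 0, 1, 2, 3, 3, 3, 4, 5, 5, 6
  R[7]: 0, 1, 2, 3, 4, 4, 5, 6, 6, 7
  R[8]: 1, 2, 3, 4, 5, 5, 6, 7, 7, 8
  R[9]: 1, 2, 3, 4, 5, 5, 6, 7, 8, 9
  R[10]: 1, 2, 3, 4, 5, 6, 7, 8, 9, 10

second differences of R give the permutation w = (3, 8, 4, 2, 7, 10, 5, 1, 9, 6).

|D(w)|=20, |Ess(w)|=6:

[(2, 7, 1), (3, 2, 0), (6, 6, 3), (6, 9, 5), (7, 1, 0), (9, 6, 5)]


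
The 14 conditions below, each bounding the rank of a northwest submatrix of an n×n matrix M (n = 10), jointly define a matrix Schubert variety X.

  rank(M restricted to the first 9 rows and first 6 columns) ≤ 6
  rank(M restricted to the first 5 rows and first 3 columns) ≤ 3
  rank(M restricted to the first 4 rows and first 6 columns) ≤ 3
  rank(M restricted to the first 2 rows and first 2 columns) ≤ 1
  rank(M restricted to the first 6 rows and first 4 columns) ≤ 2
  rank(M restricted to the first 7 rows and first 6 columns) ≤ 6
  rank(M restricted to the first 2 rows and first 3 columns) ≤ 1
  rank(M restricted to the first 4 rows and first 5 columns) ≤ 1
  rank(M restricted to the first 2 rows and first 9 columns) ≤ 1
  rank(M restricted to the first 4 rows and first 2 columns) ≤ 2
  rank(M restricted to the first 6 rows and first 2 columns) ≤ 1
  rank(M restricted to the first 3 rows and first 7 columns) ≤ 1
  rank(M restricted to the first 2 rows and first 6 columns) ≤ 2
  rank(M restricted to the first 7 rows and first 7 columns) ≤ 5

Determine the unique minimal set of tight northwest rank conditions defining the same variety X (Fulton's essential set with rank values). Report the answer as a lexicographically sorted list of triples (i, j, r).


Reconstructing r_w from the 14 given conditions:

  R[1]: 1 1 1 1 1 1 1 1 1 1
  R[2]: 1 1 1 1 1 1 1 1 1 2
  R[3]: 1 1 1 1 1 1 1 2 2 3
  R[4]: 1 1 1 1 1 2 2 3 3 4
  R[5]: 1 1 2 2 2 3 3 4 4 5
  R[6]: 1 1 2 2 3 4 4 5 5 6
  R[7]: 1 2 3 3 4 5 5 6 6 7
  R[8]: 1 2 3 4 5 6 6 7 7 8
  R[9]: 1 2 3 4 5 6 7 8 8 9
  R[10]: 1 2 3 4 5 6 7 8 9 10

the unique w with this rank table is (1, 10, 8, 6, 3, 5, 2, 4, 7, 9).

ℓ(w)=21; the 5 essential cells (i,j,r):

[(2, 9, 1), (3, 7, 1), (4, 5, 1), (6, 2, 1), (6, 4, 2)]


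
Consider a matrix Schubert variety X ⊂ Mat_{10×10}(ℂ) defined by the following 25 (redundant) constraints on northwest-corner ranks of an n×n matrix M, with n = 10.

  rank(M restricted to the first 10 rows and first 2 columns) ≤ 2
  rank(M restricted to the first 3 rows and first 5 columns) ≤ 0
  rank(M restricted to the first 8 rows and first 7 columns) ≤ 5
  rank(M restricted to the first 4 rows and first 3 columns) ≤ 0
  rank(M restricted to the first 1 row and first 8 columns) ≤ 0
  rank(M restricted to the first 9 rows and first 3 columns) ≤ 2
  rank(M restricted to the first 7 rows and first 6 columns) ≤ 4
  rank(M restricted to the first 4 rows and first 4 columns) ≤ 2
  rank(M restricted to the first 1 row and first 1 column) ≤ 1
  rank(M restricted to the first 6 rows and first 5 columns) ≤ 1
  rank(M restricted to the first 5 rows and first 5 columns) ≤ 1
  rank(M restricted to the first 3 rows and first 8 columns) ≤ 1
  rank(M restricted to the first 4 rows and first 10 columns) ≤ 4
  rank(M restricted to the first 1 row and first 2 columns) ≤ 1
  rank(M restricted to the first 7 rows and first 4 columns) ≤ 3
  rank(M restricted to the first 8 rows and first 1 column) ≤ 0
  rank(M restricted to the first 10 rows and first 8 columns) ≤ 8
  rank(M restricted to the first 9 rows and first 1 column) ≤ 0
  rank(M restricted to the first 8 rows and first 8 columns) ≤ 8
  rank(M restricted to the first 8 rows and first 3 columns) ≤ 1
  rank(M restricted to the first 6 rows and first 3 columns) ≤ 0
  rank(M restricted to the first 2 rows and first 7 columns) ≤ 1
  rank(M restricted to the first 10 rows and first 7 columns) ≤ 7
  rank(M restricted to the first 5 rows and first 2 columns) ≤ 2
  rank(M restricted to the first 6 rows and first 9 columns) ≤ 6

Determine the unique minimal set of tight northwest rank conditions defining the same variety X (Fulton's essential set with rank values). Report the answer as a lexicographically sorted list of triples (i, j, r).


Rank table r_w(10×10) implied by the 25 constraints:

  row 1: 0 0 0 0 0 0 0 0 1 1
  row 2: 0 0 0 0 0 1 1 1 2 2
  row 3: 0 0 0 0 0 1 1 1 2 3
  row 4: 0 0 0 1 1 2 2 2 3 4
  row 5: 0 0 0 1 1 2 3 3 4 5
  row 6: 0 0 0 1 1 2 3 4 5 6
  row 7: 0 1 1 2 2 3 4 5 6 7
  row 8: 0 1 1 2 3 4 5 6 7 8
  row 9: 0 1 2 3 4 5 6 7 8 9
  row 10: 1 2 3 4 5 6 7 8 9 10

giving w = (9, 6, 10, 4, 7, 8, 2, 5, 3, 1) via Δ²R.

Fulton essential set (7 of the 35 Rothe cells):

[(1, 8, 0), (3, 5, 0), (3, 8, 1), (6, 3, 0), (6, 5, 1), (8, 3, 1), (9, 1, 0)]


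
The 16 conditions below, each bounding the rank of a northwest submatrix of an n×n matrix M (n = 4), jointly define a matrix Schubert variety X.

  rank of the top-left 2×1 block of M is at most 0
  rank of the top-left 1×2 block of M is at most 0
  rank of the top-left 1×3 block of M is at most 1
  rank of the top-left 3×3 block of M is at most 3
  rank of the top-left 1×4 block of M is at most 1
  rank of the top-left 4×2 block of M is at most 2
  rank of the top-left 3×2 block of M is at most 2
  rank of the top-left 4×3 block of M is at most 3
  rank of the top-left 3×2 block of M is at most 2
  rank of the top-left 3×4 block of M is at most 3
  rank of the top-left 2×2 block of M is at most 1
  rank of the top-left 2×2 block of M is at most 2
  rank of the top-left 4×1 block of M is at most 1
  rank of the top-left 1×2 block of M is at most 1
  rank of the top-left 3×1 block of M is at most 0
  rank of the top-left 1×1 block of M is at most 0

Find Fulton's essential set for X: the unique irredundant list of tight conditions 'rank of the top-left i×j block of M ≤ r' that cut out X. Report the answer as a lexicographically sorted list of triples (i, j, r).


Reconstructing r_w from the 16 given conditions:

  R[1]: 0, 0, 1, 1
  R[2]: 0, 1, 2, 2
  R[3]: 0, 1, 2, 3
  R[4]: 1, 2, 3, 4

hence w(1..4) = (3, 2, 4, 1).

ℓ(w)=4; the 2 essential cells (i,j,r):

[(1, 2, 0), (3, 1, 0)]


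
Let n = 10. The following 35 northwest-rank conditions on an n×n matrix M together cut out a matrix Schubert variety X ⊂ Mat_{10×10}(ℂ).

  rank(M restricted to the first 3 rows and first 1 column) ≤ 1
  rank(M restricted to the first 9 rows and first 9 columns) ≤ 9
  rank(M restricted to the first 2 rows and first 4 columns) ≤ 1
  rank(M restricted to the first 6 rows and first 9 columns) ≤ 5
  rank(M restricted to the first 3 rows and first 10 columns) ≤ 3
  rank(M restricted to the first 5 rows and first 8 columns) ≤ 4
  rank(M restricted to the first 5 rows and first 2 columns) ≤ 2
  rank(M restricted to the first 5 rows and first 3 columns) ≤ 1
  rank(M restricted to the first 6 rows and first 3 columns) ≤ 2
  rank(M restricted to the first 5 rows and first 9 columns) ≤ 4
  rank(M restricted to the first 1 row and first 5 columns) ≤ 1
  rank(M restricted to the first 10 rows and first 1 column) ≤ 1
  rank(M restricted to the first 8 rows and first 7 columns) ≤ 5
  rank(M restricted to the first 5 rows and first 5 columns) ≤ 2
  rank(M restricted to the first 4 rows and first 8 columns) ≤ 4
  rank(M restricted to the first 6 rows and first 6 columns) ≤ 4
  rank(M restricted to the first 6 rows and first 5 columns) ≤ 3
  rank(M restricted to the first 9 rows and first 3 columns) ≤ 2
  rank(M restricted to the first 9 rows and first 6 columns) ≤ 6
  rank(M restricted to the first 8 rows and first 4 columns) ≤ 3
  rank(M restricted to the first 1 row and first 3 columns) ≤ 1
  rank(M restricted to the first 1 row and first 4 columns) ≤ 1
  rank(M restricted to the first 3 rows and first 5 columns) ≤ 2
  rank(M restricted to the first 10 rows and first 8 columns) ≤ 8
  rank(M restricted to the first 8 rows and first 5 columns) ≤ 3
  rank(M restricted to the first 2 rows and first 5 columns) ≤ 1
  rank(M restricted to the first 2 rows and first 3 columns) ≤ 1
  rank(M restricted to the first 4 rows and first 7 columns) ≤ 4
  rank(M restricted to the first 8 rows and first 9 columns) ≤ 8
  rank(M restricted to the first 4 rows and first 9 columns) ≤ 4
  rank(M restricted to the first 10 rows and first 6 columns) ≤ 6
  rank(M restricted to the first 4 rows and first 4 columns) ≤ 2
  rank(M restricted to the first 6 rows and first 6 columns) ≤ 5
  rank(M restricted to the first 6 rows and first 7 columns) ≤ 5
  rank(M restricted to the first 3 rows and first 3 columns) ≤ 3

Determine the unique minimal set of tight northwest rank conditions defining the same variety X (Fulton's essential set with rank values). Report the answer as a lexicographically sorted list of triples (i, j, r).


Propagating the 35 rank bounds to every northwest block:

  i=1: 1  1  1  1  1  1  1  1  1  1
  i=2: 1  1  1  1  1  2  2  2  2  2
  i=3: 1  1  1  2  2  3  3  3  3  3
  i=4: 1  1  1  2  2  3  4  4  4  4
  i=5: 1  1  1  2  2  3  4  4  4  5
  i=6: 1  2  2  3  3  4  5  5  5  6
  i=7: 1  2  2  3  3  4  5  6  6  7
  i=8: 1  2  2  3  3  4  5  6  7  8
  i=9: 1  2  2  3  4  5  6  7  8  9
  i=10: 1  2  3  4  5  6  7  8  9  10

second differences of R give the permutation w = (1, 6, 4, 7, 10, 2, 8, 9, 5, 3).

ℓ(w)=19; the 6 essential cells (i,j,r):

[(2, 5, 1), (5, 3, 1), (5, 5, 2), (5, 9, 4), (8, 5, 3), (9, 3, 2)]


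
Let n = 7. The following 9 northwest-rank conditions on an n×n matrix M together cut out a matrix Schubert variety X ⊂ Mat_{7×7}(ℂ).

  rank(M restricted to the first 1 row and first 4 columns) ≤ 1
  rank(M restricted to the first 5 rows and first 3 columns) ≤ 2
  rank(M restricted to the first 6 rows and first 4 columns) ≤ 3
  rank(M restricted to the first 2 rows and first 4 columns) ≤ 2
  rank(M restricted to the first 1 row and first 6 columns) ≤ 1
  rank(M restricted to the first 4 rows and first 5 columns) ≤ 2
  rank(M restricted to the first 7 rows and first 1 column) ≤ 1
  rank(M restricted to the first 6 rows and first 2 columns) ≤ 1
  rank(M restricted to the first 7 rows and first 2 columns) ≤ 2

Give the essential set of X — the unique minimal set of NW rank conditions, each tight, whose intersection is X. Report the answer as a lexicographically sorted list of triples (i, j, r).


Rank table r_w(7×7) implied by the 9 constraints:

  1, 1, 1, 1, 1, 1, 1
  1, 1, 2, 2, 2, 2, 2
  1, 1, 2, 2, 2, 3, 3
  1, 1, 2, 2, 2, 3, 4
  1, 1, 2, 3, 3, 4, 5
  1, 1, 2, 3, 4, 5, 6
  1, 2, 3, 4, 5, 6, 7

second differences of R give the permutation w = (1, 3, 6, 7, 4, 5, 2).

ℓ(w)=9; the 2 essential cells (i,j,r):

[(4, 5, 2), (6, 2, 1)]


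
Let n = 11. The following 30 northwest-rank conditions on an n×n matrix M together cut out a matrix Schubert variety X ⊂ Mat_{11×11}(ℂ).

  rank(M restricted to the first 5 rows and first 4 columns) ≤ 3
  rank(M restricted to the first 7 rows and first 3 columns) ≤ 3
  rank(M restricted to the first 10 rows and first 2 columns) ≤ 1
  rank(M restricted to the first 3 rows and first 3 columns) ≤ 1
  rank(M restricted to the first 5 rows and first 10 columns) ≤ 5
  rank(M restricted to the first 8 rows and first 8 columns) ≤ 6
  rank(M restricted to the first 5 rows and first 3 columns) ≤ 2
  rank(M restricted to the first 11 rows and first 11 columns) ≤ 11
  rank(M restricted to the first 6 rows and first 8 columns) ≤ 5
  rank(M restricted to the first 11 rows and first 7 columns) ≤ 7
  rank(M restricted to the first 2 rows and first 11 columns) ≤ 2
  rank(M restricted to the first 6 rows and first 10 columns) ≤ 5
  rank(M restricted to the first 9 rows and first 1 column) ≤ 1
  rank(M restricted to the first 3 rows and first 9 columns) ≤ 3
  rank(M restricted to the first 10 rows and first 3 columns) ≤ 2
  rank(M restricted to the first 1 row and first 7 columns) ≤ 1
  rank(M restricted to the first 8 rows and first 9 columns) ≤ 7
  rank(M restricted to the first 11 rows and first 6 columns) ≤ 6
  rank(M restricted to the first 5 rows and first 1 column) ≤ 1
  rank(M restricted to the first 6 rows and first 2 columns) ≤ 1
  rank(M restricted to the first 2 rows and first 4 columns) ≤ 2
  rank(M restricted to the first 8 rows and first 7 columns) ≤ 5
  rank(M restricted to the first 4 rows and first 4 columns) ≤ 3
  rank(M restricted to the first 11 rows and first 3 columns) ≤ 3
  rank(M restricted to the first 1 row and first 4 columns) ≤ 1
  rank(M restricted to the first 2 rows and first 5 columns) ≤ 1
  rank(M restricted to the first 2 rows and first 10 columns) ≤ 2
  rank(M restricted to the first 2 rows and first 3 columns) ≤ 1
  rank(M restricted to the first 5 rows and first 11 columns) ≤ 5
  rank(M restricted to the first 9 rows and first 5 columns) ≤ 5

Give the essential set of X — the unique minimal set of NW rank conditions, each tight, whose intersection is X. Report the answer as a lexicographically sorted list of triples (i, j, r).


Rank table r_w(11×11) implied by the 30 constraints:

  R[1]: 1, 1, 1, 1, 1, 1, 1, 1, 1, 1, 1
  R[2]: 1, 1, 1, 1, 1, 2, 2, 2, 2, 2, 2
  R[3]: 1, 1, 1, 2, 2, 3, 3, 3, 3, 3, 3
  R[4]: 1, 1, 2, 3, 3, 4, 4, 4, 4, 4, 4
  R[5]: 1, 1, 2, 3, 4, 5, 5, 5, 5, 5, 5
  R[6]: 1, 1, 2, 3, 4, 5, 5, 5, 5, 5, 6
  R[7]: 1, 1, 2, 3, 4, 5, 5, 6, 6, 6, 7
  R[8]: 1, 1, 2, 3, 4, 5, 5, 6, 7, 7, 8
  R[9]: 1, 1, 2, 3, 4, 5, 6, 7, 8, 8, 9
  R[10]: 1, 1, 2, 3, 4, 5, 6, 7, 8, 9, 10
  R[11]: 1, 2, 3, 4, 5, 6, 7, 8, 9, 10, 11

second differences of R give the permutation w = (1, 6, 4, 3, 5, 11, 8, 9, 7, 10, 2).

ℓ(w)=19; the 5 essential cells (i,j,r):

[(2, 5, 1), (3, 3, 1), (6, 10, 5), (8, 7, 5), (10, 2, 1)]


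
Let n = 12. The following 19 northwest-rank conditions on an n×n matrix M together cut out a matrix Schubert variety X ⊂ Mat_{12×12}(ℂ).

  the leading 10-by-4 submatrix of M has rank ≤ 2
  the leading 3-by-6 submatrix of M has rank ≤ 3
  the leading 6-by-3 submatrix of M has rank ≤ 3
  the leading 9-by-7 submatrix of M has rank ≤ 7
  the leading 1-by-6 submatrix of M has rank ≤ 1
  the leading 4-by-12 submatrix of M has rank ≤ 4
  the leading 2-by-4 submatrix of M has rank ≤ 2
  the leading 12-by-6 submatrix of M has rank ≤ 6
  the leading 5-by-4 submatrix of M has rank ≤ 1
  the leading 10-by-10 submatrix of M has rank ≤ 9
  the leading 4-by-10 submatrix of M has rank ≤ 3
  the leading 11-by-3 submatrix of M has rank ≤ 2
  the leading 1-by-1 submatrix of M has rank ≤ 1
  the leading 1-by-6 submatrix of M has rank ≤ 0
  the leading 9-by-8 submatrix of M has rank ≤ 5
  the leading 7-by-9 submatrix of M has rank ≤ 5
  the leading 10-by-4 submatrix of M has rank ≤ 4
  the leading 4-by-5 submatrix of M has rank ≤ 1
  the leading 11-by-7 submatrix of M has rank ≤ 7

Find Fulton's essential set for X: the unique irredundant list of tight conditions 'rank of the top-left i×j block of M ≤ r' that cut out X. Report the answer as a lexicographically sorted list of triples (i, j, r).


Computing R[i][j] = min implied NW-rank bound (n=12, 19 conditions):

  R[1]: 0 0 0 0 0 0 1 1 1 1 1 1
  R[2]: 1 1 1 1 1 1 2 2 2 2 2 2
  R[3]: 1 1 1 1 1 2 3 3 3 3 3 3
  R[4]: 1 1 1 1 1 2 3 3 3 3 4 4
  R[5]: 1 1 1 1 2 3 4 4 4 4 5 5
  R[6]: 1 2 2 2 3 4 5 5 5 5 6 6
  R[7]: 1 2 2 2 3 4 5 5 5 6 7 7
  R[8]: 1 2 2 2 3 4 5 5 6 7 8 8
  R[9]: 1 2 2 2 3 4 5 5 6 7 8 9
  R[10]: 1 2 2 2 3 4 5 6 7 8 9 10
  R[11]: 1 2 2 3 4 5 6 7 8 9 10 11
  R[12]: 1 2 3 4 5 6 7 8 9 10 11 12

so w = (7, 1, 6, 11, 5, 2, 10, 9, 12, 8, 4, 3).

Rothe diagram D(w) (33 cells), 8 SE-corners (essential conditions):

[(1, 6, 0), (4, 5, 1), (4, 10, 3), (5, 4, 1), (7, 9, 5), (9, 8, 5), (10, 4, 2), (11, 3, 2)]


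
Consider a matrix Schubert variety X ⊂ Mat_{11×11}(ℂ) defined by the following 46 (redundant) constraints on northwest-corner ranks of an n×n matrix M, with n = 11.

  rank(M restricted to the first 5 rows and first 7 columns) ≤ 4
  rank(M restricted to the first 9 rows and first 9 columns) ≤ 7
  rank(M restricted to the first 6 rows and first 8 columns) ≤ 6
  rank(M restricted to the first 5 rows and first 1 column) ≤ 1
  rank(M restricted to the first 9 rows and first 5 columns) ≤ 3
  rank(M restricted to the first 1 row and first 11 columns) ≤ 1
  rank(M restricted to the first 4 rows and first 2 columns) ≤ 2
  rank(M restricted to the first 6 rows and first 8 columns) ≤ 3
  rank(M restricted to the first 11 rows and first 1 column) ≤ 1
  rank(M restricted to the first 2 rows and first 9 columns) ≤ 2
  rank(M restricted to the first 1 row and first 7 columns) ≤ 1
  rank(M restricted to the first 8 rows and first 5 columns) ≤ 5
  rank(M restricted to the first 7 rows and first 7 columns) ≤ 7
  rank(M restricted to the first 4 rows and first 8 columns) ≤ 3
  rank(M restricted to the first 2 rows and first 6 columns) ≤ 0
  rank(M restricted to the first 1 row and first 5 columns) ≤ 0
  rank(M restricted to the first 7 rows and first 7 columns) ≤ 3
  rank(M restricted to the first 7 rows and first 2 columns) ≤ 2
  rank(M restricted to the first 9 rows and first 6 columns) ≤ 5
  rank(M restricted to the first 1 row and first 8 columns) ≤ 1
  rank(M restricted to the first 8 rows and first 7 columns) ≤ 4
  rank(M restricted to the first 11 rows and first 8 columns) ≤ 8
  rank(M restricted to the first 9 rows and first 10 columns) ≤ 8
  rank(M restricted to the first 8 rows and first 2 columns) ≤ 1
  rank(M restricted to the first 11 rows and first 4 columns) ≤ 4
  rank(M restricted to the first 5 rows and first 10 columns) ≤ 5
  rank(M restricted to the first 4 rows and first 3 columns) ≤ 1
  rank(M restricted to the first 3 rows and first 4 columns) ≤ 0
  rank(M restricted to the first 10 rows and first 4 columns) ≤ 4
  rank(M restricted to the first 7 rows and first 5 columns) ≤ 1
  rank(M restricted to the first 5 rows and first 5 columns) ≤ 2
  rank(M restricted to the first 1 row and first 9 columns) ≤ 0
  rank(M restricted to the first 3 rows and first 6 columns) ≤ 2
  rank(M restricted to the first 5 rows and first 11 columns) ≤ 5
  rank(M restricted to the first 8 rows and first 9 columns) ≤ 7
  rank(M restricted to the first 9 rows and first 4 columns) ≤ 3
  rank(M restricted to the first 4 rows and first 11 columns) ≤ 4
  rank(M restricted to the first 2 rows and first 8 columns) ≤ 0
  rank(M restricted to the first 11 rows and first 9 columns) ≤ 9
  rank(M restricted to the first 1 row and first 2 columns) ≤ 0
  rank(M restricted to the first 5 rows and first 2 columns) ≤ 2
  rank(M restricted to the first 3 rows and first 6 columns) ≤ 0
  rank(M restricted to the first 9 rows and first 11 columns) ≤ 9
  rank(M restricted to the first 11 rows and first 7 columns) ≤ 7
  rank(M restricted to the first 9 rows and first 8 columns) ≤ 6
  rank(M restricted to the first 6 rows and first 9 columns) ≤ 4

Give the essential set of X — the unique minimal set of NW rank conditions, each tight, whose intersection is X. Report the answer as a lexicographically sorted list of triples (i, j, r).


The tightest implied rank at each (i,j), from the 46 conditions:

  0 0 0 0 0 0 0 0 0 1 1
  0 0 0 0 0 0 0 0 1 2 2
  0 0 0 0 0 0 1 1 2 3 3
  1 1 1 1 1 1 2 2 3 4 4
  1 1 1 1 1 2 3 3 4 5 5
  1 1 1 1 1 2 3 3 4 5 6
  1 1 1 1 1 2 3 4 5 6 7
  1 1 2 2 2 3 4 5 6 7 8
  1 2 3 3 3 4 5 6 7 8 9
  1 2 3 4 4 5 6 7 8 9 10
  1 2 3 4 5 6 7 8 9 10 11

second differences of R give the permutation w = (10, 9, 7, 1, 6, 11, 8, 3, 2, 4, 5).

Rothe diagram D(w) (37 cells), 6 SE-corners (essential conditions):

[(1, 9, 0), (2, 8, 0), (3, 6, 0), (6, 8, 3), (7, 5, 1), (8, 2, 1)]


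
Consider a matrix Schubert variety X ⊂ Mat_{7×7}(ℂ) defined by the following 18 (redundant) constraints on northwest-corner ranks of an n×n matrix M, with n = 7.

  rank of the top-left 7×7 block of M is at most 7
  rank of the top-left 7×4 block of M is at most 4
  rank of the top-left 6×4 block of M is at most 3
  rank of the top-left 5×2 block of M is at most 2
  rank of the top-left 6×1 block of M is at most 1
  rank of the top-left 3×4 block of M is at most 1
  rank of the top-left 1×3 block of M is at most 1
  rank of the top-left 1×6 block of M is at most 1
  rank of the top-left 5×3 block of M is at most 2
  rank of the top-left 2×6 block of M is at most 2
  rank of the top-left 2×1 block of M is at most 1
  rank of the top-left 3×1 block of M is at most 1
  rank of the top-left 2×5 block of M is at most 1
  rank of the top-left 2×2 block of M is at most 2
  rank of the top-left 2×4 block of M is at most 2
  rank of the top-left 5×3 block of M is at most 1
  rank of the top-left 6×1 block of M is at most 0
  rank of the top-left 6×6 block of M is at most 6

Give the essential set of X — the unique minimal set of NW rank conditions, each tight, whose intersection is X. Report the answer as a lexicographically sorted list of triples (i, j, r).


Recovering R(i,j) via the rank-extension bound from the 18 conditions:

  R[1]: 0  1  1  1  1  1  1
  R[2]: 0  1  1  1  1  2  2
  R[3]: 0  1  1  1  2  3  3
  R[4]: 0  1  1  2  3  4  4
  R[5]: 0  1  1  2  3  4  5
  R[6]: 0  1  2  3  4  5  6
  R[7]: 1  2  3  4  5  6  7

second differences of R give the permutation w = (2, 6, 5, 4, 7, 3, 1).

Fulton essential set (4 of the 13 Rothe cells):

[(2, 5, 1), (3, 4, 1), (5, 3, 1), (6, 1, 0)]
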